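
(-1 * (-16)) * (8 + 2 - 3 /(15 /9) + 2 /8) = 135.20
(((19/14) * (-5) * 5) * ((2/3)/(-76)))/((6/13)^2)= 4225/3024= 1.40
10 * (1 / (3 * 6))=5 / 9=0.56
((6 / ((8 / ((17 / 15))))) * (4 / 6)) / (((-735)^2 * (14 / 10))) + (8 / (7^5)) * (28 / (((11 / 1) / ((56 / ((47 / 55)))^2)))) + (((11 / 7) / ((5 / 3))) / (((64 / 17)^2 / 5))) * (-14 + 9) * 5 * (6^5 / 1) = -207402871844777233 / 3207743683200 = -64656.93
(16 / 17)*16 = 256 / 17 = 15.06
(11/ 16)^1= 0.69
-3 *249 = -747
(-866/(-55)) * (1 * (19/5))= 16454/275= 59.83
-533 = -533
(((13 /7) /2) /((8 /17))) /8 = 221 /896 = 0.25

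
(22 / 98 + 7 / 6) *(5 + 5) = 13.91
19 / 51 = 0.37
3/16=0.19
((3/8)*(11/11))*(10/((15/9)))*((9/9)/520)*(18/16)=81/16640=0.00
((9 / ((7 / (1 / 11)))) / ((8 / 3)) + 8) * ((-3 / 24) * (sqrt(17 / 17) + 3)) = -4955 / 1232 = -4.02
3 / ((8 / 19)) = 57 / 8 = 7.12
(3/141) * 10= 10/47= 0.21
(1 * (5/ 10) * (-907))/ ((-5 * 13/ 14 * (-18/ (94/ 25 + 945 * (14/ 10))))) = -210589981/ 29250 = -7199.66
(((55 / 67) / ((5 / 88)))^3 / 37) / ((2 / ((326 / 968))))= 152734912 / 11128231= 13.72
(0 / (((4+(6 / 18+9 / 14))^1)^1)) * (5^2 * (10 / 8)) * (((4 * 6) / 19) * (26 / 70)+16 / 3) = 0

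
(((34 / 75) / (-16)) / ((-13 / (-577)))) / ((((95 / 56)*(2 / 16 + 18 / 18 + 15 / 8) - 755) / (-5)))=-68663 / 8189025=-0.01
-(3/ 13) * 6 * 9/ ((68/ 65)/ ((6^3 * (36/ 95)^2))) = -11337408/ 30685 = -369.48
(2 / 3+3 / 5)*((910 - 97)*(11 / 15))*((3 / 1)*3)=169917 / 25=6796.68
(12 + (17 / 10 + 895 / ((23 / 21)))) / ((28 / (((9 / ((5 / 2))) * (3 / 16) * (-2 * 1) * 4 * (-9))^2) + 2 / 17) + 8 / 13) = 2493835371729 / 2235746740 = 1115.44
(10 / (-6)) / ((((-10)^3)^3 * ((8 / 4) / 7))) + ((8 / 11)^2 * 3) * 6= 1382400000847 / 145200000000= 9.52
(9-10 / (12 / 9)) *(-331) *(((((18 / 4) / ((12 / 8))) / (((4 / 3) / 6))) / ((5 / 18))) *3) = -723897 / 10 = -72389.70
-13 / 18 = -0.72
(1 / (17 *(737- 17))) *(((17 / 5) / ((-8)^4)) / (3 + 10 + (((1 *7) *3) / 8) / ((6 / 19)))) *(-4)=-1 / 78566400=-0.00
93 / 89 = 1.04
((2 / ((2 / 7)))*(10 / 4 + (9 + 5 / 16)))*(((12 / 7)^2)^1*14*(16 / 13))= 54432 / 13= 4187.08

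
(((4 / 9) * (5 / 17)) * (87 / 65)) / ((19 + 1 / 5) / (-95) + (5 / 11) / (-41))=-24850100 / 30279873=-0.82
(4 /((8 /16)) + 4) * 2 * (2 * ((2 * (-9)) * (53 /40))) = -5724 /5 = -1144.80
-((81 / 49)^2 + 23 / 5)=-88028 / 12005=-7.33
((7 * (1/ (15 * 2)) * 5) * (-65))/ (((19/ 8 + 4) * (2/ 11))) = -10010/ 153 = -65.42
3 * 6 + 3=21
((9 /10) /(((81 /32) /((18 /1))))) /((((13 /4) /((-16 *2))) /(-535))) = 438272 /13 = 33713.23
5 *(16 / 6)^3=2560 / 27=94.81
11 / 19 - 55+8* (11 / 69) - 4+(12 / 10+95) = 39.05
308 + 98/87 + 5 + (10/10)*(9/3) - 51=23153/87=266.13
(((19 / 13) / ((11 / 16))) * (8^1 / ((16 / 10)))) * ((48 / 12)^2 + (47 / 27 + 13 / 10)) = 781432 / 3861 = 202.39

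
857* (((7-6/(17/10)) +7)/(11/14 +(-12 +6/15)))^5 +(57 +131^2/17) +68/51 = 358539037032231369856226/1058876376000376126047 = 338.60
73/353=0.21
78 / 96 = 13 / 16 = 0.81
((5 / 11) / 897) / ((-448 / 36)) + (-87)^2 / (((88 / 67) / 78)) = 165579716469 / 368368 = 449495.39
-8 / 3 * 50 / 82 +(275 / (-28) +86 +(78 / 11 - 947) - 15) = -33351427 / 37884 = -880.36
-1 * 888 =-888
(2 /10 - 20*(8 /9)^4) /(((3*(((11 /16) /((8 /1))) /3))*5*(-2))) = 25794496 /1804275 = 14.30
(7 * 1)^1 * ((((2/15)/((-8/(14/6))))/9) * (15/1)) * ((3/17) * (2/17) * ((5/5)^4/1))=-49/5202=-0.01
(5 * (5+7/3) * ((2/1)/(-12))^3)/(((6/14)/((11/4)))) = -4235/3888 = -1.09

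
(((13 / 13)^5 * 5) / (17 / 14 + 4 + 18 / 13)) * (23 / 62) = 10465 / 37231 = 0.28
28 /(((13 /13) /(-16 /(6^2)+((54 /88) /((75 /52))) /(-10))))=-168742 /12375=-13.64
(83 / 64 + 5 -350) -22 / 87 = -343.96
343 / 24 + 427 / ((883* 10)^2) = 6685835737 / 467813400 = 14.29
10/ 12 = 5/ 6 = 0.83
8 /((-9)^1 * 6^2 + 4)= -1 /40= -0.02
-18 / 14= -9 / 7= -1.29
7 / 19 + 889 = 889.37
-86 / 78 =-43 / 39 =-1.10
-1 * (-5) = 5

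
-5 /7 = -0.71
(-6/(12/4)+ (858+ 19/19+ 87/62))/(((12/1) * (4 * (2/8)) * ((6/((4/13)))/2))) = 53221/7254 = 7.34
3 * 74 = 222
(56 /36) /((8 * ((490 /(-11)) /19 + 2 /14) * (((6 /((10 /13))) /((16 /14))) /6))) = -29260 /376857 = -0.08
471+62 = 533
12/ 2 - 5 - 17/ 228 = 211/ 228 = 0.93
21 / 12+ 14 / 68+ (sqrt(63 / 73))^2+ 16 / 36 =145793 / 44676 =3.26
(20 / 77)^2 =400 / 5929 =0.07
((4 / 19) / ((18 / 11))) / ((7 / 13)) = 0.24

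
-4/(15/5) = -4/3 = -1.33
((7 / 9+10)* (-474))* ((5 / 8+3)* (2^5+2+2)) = -666681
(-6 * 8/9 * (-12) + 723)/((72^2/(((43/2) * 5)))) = 169205/10368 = 16.32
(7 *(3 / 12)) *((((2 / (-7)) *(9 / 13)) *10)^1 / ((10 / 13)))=-9 / 2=-4.50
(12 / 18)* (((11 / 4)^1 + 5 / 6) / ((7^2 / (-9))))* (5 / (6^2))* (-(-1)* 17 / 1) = -3655 / 3528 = -1.04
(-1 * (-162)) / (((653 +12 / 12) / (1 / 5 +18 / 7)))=2619 / 3815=0.69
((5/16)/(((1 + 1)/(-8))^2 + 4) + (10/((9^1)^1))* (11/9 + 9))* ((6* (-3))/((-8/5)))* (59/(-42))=-3552095/19656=-180.71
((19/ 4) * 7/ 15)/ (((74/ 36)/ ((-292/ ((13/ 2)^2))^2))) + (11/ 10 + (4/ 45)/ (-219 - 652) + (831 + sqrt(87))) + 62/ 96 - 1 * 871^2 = -38628891290051689/ 50977957680 + sqrt(87) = -757747.42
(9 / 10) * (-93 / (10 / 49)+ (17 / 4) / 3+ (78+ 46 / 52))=-878433 / 2600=-337.86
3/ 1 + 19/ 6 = 6.17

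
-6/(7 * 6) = -1/7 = -0.14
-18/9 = -2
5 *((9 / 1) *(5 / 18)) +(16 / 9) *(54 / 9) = 139 / 6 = 23.17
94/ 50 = 47/ 25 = 1.88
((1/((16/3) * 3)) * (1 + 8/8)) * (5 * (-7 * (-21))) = 735/8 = 91.88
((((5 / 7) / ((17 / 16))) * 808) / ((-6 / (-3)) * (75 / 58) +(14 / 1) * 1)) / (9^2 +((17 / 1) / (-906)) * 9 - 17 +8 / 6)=0.50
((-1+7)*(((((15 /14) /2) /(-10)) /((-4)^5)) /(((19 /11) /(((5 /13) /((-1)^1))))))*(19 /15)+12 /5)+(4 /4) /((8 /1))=4705627 /1863680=2.52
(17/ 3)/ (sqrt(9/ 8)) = 34 * sqrt(2)/ 9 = 5.34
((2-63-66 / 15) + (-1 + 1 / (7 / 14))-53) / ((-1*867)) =587 / 4335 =0.14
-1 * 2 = -2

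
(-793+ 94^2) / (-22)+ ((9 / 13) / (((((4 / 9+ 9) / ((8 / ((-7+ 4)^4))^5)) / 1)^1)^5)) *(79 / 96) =-1349732544473814263269166258246276109991289039372887239713 / 3691920425018514707437729414573930070982166929894581250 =-365.59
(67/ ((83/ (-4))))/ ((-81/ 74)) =19832/ 6723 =2.95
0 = 0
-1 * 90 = -90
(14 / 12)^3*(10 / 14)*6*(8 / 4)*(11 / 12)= 2695 / 216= 12.48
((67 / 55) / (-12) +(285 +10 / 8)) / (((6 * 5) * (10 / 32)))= 377716 / 12375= 30.52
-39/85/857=-39/72845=-0.00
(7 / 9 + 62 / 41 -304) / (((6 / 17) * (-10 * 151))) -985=-3291100273 / 3343140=-984.43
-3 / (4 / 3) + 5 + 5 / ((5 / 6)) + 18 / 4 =53 / 4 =13.25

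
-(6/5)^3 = -216/125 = -1.73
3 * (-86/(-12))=43/2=21.50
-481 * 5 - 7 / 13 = -31272 / 13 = -2405.54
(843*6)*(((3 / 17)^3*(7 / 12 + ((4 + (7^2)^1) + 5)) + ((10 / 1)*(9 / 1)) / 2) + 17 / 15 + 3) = 12289615647 / 49130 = 250144.83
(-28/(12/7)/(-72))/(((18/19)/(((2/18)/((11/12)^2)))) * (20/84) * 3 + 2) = 6517/204471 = 0.03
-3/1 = -3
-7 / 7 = -1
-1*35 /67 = -35 /67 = -0.52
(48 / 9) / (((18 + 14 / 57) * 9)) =19 / 585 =0.03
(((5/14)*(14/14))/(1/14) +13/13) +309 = 315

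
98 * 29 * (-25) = -71050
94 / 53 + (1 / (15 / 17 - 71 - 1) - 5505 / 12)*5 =-587469911 / 256308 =-2292.05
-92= -92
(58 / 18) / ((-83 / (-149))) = 4321 / 747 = 5.78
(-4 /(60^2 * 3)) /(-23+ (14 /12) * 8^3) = -1 /1550700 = -0.00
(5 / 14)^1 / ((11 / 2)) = 5 / 77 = 0.06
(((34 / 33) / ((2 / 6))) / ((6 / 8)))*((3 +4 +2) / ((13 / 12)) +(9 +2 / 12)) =92684 / 1287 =72.02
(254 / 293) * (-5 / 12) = -0.36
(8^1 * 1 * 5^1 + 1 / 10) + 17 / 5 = 43.50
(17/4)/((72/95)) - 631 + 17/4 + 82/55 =-9815279/15840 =-619.65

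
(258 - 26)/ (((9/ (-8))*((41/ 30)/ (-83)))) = 1540480/ 123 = 12524.23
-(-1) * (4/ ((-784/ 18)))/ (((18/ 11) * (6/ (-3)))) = 11/ 392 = 0.03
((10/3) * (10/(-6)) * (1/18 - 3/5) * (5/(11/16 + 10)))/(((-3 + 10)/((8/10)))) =2240/13851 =0.16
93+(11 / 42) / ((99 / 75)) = 11743 / 126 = 93.20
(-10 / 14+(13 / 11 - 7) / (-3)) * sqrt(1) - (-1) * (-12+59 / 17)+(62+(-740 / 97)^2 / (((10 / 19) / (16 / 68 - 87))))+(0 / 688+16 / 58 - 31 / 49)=-71556717031313 / 7500676029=-9540.04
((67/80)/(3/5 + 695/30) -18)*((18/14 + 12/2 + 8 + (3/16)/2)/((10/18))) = -635422671/1277696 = -497.32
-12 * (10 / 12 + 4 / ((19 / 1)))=-238 / 19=-12.53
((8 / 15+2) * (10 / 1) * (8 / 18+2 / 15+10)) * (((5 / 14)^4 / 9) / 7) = 40375 / 583443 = 0.07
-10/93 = -0.11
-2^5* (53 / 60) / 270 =-212 / 2025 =-0.10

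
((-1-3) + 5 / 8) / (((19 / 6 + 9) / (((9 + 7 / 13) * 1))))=-2.65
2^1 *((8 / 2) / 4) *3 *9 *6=324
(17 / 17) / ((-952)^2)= 1 / 906304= 0.00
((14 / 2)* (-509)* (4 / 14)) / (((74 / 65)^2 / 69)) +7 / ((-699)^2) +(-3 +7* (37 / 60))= -724998964791673 / 13377895380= -54193.80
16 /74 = 8 /37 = 0.22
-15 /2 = -7.50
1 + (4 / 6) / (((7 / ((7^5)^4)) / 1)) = 22797790370746289 / 3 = 7599263456915429.67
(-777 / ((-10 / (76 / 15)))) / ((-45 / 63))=-68894 / 125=-551.15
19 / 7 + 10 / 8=111 / 28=3.96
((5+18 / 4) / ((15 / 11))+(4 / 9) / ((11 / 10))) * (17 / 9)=124049 / 8910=13.92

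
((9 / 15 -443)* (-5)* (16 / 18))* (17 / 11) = 300832 / 99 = 3038.71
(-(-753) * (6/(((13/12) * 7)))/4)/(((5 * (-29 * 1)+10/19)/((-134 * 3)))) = 11502828/27755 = 414.44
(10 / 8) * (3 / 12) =5 / 16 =0.31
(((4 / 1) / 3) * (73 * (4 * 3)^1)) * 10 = 11680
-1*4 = -4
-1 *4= -4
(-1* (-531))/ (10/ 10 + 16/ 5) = 126.43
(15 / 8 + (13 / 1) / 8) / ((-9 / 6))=-7 / 3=-2.33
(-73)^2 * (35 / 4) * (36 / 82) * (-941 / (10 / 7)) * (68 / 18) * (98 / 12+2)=-254806310857 / 492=-517899005.81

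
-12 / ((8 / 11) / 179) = -5907 / 2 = -2953.50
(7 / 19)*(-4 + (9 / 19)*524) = 32480 / 361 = 89.97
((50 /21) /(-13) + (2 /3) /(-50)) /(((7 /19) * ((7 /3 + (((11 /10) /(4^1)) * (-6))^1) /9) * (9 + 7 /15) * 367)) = -1375866 /680530669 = -0.00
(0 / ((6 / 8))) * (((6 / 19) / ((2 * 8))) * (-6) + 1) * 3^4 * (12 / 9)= 0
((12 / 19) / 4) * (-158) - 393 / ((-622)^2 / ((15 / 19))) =-183388911 / 7350796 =-24.95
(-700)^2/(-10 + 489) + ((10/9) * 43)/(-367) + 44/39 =21060637066/20567781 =1023.96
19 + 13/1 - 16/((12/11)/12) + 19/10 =-1421/10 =-142.10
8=8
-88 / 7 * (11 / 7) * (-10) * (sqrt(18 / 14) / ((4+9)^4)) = 29040 * sqrt(7) / 9796423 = 0.01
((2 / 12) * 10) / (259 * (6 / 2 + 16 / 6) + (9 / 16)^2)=1280 / 1127411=0.00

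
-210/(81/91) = -6370/27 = -235.93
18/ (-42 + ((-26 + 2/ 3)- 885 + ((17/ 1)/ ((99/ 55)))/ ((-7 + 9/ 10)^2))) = -602802/ 31884191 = -0.02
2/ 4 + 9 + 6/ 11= 221/ 22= 10.05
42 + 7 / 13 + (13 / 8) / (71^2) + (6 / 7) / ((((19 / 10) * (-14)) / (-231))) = 49.98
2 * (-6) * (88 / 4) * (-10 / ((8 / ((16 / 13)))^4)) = 42240 / 28561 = 1.48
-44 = -44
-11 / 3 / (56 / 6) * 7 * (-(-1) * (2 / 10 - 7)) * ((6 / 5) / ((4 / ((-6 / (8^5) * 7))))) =-11781 / 1638400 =-0.01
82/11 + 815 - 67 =8310/11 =755.45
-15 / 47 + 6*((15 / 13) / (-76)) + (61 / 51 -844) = -998465069 / 1184118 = -843.21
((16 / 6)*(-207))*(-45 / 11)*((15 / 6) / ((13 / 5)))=310500 / 143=2171.33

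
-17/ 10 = -1.70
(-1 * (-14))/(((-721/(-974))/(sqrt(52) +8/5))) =15584/515 +3896 * sqrt(13)/103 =166.64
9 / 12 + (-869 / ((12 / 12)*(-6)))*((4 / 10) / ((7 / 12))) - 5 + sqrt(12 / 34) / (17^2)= sqrt(102) / 4913 + 13309 / 140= 95.07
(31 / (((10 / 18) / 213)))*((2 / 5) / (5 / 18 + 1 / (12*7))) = 29951208 / 1825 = 16411.62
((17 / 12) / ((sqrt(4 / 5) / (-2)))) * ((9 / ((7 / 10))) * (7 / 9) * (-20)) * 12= 3400 * sqrt(5)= 7602.63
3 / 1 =3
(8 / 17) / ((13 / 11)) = 88 / 221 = 0.40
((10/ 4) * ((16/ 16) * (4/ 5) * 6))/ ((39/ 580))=2320/ 13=178.46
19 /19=1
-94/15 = -6.27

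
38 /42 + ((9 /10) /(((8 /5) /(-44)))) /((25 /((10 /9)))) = -41 /210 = -0.20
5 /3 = 1.67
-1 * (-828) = 828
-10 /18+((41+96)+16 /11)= 13652 /99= 137.90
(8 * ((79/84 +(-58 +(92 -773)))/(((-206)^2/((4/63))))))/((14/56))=-495976/14035707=-0.04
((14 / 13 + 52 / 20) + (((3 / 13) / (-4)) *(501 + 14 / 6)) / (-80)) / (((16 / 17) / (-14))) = -999957 / 16640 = -60.09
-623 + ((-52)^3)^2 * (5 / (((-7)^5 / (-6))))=593107819159 / 16807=35289332.97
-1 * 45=-45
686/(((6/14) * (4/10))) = 4001.67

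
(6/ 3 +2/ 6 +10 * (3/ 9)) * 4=68/ 3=22.67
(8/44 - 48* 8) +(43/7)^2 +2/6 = -559078/1617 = -345.75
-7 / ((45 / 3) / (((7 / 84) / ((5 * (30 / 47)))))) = -329 / 27000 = -0.01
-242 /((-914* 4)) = 121 /1828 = 0.07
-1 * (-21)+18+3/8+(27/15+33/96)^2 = 1125649/25600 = 43.97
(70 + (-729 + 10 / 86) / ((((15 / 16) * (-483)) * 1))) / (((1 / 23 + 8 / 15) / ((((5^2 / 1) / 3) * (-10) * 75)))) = -139430762500 / 179697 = -775921.48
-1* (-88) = 88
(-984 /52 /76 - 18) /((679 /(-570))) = 135225 /8827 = 15.32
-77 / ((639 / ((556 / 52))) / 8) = -85624 / 8307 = -10.31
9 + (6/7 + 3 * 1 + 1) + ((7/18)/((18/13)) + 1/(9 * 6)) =32107/2268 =14.16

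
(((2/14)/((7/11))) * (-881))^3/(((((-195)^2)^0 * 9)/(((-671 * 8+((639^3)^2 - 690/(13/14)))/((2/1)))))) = -805479110815708242136745256779/27529866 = -29258373826291353620709.42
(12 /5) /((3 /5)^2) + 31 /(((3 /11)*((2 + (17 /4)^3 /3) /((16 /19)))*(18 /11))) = 7959092 /905787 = 8.79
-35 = -35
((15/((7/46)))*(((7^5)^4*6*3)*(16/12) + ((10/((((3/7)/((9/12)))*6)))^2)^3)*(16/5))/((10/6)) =18788379089943089983312649/51840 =362430152197976272826.25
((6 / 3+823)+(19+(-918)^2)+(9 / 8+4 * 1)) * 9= 60737265 / 8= 7592158.12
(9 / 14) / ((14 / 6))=27 / 98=0.28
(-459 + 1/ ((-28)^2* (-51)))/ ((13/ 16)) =-18352657/ 32487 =-564.92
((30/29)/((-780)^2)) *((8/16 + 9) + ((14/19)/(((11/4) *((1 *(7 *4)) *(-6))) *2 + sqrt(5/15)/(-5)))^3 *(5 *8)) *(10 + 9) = 65890163143000 *sqrt(3)/464523298862728925788842706339 + 34216060096180964111377121279/111485591727054942189322249521360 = 0.00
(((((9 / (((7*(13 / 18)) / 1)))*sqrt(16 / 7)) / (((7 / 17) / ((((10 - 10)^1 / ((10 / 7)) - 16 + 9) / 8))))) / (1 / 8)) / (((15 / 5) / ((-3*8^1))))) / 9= 9792*sqrt(7) / 637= 40.67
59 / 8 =7.38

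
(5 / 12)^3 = 125 / 1728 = 0.07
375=375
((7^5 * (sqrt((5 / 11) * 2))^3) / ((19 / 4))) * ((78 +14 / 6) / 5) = 32403896 * sqrt(110) / 6897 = 49275.76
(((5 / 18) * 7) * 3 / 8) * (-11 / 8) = -385 / 384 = -1.00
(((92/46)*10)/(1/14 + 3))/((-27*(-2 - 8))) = 0.02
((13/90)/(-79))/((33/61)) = -793/234630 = -0.00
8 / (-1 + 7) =4 / 3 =1.33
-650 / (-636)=325 / 318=1.02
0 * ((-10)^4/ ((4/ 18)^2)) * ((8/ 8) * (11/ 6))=0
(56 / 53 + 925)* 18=883458 / 53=16669.02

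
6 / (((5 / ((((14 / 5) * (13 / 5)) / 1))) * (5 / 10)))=2184 / 125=17.47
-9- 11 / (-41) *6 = -303 / 41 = -7.39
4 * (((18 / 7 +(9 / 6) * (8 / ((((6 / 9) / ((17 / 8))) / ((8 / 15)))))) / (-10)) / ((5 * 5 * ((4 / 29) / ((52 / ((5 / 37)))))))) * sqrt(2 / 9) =-7476664 * sqrt(2) / 21875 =-483.36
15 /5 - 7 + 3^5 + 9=248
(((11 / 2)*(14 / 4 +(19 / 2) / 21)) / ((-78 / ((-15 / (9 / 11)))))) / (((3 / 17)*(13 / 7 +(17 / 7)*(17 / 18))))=853655 / 122382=6.98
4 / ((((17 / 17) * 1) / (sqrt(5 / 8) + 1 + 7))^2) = (sqrt(10) + 32)^2 / 4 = 309.10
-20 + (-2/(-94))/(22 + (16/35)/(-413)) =-298899905/14945718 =-20.00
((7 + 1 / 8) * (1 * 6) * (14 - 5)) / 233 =1539 / 932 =1.65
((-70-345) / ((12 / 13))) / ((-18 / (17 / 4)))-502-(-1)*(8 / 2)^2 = -328189 / 864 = -379.85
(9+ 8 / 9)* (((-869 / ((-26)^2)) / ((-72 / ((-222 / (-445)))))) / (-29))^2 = 1033815409 / 1108215970617600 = 0.00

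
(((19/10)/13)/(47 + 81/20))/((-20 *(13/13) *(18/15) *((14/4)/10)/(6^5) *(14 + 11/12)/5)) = -14774400/16631069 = -0.89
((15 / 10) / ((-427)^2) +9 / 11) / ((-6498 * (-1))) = 1093985 / 8688341508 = 0.00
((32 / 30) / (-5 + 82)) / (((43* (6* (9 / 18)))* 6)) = 8 / 446985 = 0.00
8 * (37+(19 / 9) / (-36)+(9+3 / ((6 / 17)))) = 35278 / 81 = 435.53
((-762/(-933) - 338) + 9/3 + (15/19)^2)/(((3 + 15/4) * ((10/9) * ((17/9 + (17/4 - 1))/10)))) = -1797557568/20770135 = -86.55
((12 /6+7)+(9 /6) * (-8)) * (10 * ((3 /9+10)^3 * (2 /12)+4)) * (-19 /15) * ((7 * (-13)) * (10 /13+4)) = -250999994 /81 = -3098765.36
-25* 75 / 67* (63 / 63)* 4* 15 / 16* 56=-393750 / 67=-5876.87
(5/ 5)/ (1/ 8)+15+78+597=698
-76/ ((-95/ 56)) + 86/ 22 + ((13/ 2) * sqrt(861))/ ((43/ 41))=2679/ 55 + 533 * sqrt(861)/ 86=230.57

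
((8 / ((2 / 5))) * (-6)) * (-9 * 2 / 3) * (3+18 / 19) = 54000 / 19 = 2842.11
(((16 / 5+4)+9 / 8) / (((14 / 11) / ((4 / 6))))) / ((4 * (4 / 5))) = 1221 / 896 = 1.36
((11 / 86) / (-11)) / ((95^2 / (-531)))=531 / 776150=0.00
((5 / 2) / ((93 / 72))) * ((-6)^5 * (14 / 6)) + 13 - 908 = -1116385 / 31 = -36012.42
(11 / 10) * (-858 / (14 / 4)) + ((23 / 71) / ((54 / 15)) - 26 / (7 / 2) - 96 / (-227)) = -2808240233 / 10153710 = -276.57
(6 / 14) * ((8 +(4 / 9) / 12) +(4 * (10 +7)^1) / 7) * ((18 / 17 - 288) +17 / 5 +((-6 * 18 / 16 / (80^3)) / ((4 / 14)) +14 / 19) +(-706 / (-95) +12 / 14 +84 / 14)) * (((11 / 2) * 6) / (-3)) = 22470.68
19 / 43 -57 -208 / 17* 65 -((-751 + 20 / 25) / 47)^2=-44673999131 / 40369475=-1106.63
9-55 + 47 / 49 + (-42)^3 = -3632519 / 49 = -74133.04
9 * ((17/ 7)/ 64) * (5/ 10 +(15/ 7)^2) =76347/ 43904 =1.74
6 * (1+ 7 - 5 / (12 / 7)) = 61 / 2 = 30.50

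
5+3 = 8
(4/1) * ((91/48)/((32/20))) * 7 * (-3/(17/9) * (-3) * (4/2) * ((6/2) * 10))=1289925/136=9484.74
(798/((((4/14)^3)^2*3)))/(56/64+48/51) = 269235.21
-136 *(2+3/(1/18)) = -7616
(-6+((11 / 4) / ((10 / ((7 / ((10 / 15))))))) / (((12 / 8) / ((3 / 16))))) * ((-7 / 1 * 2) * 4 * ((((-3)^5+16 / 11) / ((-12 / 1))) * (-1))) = -22374597 / 3520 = -6356.42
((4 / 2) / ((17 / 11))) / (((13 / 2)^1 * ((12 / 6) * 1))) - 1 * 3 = -641 / 221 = -2.90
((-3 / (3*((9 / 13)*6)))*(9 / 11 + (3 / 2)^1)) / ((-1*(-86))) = -221 / 34056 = -0.01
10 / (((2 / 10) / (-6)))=-300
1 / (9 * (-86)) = -1 / 774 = -0.00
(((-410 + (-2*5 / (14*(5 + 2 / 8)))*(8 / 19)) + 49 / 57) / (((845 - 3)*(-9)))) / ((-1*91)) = -380963 / 642015738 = -0.00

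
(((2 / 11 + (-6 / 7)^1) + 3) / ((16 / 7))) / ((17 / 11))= 179 / 272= 0.66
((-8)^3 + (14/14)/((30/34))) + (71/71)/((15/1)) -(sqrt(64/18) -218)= -1464/5 -4* sqrt(2)/3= -294.69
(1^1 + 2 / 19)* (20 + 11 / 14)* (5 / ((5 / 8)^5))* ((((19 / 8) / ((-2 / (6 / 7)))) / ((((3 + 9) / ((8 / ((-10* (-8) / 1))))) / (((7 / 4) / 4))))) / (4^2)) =-873 / 3125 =-0.28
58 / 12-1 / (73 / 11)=2051 / 438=4.68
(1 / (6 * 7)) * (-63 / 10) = -3 / 20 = -0.15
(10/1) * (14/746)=0.19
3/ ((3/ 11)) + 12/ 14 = 83/ 7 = 11.86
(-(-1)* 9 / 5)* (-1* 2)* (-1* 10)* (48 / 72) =24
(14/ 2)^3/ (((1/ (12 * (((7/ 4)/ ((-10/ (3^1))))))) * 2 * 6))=-7203/ 40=-180.08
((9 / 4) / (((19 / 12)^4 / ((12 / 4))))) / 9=15552 / 130321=0.12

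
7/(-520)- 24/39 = -327/520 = -0.63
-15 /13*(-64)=960 /13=73.85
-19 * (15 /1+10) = -475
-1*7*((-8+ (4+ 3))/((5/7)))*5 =49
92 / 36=23 / 9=2.56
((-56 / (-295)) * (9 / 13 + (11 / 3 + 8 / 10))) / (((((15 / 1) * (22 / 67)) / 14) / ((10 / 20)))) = 13210792 / 9491625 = 1.39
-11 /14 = -0.79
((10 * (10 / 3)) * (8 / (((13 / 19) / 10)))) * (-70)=-10640000 / 39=-272820.51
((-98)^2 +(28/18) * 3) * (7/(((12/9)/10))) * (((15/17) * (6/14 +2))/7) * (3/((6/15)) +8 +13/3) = 3062762.50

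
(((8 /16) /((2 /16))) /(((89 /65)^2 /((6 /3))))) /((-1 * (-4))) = 8450 /7921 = 1.07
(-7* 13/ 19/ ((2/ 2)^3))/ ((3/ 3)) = -91/ 19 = -4.79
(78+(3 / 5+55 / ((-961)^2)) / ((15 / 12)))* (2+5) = 12683645114 / 23088025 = 549.36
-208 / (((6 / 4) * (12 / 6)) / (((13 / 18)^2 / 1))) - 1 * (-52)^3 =34158956 / 243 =140571.84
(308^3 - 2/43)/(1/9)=11307409326/43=262963007.58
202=202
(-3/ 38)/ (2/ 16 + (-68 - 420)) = 4/ 24719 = 0.00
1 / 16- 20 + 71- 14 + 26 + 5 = 68.06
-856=-856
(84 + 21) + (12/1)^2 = 249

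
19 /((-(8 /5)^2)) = -475 /64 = -7.42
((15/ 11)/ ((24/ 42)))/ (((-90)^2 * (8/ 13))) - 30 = -5702309/ 190080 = -30.00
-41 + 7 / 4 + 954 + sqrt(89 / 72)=915.86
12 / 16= 3 / 4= 0.75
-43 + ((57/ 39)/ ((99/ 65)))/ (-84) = -357683/ 8316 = -43.01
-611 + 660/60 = -600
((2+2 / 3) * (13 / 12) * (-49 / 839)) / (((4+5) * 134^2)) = -637 / 610135902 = -0.00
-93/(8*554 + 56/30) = -1395/66508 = -0.02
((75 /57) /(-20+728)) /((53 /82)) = 1025 /356478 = 0.00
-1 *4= -4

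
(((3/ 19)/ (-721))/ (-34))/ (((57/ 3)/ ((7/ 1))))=3/ 1264222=0.00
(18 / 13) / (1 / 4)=72 / 13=5.54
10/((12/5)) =25/6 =4.17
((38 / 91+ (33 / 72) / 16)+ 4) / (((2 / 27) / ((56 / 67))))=1398321 / 27872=50.17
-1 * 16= -16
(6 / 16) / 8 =3 / 64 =0.05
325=325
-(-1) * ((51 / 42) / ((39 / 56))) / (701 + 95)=17 / 7761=0.00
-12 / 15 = -4 / 5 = -0.80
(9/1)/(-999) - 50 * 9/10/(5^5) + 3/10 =0.28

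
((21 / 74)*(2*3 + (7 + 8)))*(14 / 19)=3087 / 703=4.39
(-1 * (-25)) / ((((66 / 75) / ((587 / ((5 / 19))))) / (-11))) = -1394125 / 2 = -697062.50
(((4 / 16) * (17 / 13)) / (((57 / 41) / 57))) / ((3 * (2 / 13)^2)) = 9061 / 48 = 188.77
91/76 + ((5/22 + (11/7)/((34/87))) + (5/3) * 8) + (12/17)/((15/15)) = 5815297/298452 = 19.48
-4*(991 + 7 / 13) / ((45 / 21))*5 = -9254.36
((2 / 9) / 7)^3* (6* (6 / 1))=32 / 27783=0.00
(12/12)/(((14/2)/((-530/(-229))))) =530/1603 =0.33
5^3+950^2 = 902625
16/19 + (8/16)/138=0.85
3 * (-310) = -930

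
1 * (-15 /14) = -15 /14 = -1.07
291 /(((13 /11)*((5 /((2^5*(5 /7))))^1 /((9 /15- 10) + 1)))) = -614592 /65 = -9455.26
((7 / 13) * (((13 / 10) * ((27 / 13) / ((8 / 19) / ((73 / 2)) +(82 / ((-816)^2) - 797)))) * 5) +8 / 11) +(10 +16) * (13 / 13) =1406116169933622 / 52627748269811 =26.72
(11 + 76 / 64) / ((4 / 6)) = 585 / 32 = 18.28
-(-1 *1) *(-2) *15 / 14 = -15 / 7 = -2.14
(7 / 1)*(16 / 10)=56 / 5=11.20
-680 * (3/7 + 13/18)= -49300/63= -782.54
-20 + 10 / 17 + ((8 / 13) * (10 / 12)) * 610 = 194530 / 663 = 293.41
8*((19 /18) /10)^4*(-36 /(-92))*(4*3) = 0.00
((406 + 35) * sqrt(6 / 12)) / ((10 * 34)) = 441 * sqrt(2) / 680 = 0.92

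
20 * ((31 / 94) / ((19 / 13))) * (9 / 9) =4030 / 893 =4.51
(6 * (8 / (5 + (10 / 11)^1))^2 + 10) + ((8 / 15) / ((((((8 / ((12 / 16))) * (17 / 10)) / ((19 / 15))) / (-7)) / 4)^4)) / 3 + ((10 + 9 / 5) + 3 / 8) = 3635657118857 / 101628352800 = 35.77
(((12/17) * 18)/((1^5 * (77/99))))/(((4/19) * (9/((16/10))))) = 8208/595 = 13.79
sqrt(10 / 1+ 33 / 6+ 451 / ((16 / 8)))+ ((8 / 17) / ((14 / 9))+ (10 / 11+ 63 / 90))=25023 / 13090+ sqrt(241)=17.44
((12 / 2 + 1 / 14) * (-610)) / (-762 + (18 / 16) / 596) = 123610400 / 25432449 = 4.86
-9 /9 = -1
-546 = -546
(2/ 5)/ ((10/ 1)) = 0.04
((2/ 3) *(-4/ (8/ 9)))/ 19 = -3/ 19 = -0.16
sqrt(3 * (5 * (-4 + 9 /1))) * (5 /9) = 25 * sqrt(3) /9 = 4.81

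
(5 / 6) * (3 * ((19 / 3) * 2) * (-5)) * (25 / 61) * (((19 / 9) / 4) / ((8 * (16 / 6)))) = -225625 / 140544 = -1.61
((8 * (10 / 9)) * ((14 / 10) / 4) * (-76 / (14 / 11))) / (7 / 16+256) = -2432 / 3357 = -0.72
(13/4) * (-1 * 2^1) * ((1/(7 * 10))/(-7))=13/980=0.01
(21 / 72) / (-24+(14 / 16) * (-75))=-7 / 2151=-0.00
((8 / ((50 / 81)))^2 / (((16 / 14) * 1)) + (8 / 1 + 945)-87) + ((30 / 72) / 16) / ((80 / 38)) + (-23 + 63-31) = 981099619 / 960000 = 1021.98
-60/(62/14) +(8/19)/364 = -726118/53599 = -13.55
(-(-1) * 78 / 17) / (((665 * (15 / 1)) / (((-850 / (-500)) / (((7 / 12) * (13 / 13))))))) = 156 / 116375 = 0.00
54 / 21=18 / 7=2.57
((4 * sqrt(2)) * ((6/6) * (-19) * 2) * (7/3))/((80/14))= -931 * sqrt(2)/15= -87.78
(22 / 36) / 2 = 0.31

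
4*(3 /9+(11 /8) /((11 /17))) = 59 /6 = 9.83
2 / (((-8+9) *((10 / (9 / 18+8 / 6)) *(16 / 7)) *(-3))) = -77 / 1440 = -0.05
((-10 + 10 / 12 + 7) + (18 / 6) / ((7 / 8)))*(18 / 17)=159 / 119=1.34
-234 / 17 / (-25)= 234 / 425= 0.55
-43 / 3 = -14.33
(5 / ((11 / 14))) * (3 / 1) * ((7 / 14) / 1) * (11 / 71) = 105 / 71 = 1.48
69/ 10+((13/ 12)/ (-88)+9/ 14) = 278329/ 36960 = 7.53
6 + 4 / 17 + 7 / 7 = 123 / 17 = 7.24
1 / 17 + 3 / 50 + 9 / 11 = 8761 / 9350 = 0.94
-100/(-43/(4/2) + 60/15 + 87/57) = 3800/607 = 6.26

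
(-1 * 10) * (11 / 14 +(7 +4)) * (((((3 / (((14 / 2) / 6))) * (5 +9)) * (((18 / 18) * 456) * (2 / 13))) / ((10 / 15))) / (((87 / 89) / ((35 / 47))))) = -6026724000 / 17719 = -340127.77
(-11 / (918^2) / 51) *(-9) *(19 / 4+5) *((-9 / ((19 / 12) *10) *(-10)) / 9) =143 / 10081476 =0.00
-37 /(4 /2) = -37 /2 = -18.50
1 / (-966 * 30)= -1 / 28980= -0.00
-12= -12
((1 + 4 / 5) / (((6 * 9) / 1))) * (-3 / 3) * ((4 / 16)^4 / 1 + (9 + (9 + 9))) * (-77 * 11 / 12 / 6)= 5855311 / 552960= 10.59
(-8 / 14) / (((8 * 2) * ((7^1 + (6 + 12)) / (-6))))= 3 / 350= 0.01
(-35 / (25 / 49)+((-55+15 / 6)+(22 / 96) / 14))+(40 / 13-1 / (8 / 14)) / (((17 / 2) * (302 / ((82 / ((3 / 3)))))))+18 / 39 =-13520187571 / 112126560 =-120.58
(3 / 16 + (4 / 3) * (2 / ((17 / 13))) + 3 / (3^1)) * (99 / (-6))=-28963 / 544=-53.24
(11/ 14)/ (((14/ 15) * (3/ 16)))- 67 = -3063/ 49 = -62.51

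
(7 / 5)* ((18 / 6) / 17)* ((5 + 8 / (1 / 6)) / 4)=1113 / 340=3.27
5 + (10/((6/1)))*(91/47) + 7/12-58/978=8.75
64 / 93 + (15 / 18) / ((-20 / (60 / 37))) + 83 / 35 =720691 / 240870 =2.99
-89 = -89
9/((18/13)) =13/2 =6.50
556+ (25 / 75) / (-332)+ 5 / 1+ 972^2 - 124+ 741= 942178151 / 996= 945962.00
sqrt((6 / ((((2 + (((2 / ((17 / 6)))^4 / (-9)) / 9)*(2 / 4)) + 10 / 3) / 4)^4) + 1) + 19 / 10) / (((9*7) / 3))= 0.10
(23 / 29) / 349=23 / 10121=0.00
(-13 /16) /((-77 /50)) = 325 /616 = 0.53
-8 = -8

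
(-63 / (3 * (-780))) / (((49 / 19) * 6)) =19 / 10920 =0.00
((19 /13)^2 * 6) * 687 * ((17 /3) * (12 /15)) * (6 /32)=12648357 /1690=7484.23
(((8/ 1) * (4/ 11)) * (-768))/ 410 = -12288/ 2255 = -5.45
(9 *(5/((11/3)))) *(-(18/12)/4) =-405/88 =-4.60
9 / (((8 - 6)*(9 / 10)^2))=50 / 9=5.56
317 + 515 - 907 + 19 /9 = -656 /9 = -72.89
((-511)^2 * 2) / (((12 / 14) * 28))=21760.08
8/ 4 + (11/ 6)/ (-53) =625/ 318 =1.97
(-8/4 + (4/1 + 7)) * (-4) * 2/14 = -36/7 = -5.14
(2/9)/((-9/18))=-4/9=-0.44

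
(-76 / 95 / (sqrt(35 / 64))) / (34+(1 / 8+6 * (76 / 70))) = -256 * sqrt(35) / 56895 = -0.03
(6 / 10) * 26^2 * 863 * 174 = 304528536 / 5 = 60905707.20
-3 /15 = -1 /5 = -0.20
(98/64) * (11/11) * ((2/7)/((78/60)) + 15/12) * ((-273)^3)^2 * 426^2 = 5410576711228881247965/32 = 169080522225902538998.91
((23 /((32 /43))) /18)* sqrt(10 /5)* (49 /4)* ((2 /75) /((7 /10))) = 6923* sqrt(2) /8640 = 1.13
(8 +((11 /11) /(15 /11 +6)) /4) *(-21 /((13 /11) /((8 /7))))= -57266 /351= -163.15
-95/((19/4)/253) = -5060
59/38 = 1.55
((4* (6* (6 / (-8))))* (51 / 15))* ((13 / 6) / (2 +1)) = -221 / 5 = -44.20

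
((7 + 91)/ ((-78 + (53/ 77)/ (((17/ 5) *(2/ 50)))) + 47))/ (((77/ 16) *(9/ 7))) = -93296/ 152793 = -0.61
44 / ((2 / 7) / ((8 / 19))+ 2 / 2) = 1232 / 47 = 26.21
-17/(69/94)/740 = -799/25530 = -0.03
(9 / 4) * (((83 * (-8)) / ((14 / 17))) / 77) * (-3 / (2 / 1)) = 38097 / 1078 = 35.34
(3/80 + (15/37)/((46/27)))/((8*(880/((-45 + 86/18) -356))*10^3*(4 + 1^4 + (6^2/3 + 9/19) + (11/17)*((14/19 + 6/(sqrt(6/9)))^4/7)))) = -33876302537777263901449/576862666362227673260236800000 + 45264691457289370759*sqrt(6)/5244206057838433393274880000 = -0.00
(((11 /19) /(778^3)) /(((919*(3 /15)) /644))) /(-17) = -8855 /34945948564706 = -0.00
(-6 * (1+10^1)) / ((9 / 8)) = -176 / 3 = -58.67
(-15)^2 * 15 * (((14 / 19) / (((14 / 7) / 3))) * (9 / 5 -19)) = -1219050 / 19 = -64160.53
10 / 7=1.43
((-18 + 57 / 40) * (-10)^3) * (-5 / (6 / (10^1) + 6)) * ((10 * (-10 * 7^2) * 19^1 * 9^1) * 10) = 1157349375000 / 11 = 105213579545.45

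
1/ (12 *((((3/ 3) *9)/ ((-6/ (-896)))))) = 1/ 16128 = 0.00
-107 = -107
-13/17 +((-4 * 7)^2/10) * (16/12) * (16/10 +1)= 345553/1275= 271.02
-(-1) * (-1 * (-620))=620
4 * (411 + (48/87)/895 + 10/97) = 4140036348/2517635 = 1644.41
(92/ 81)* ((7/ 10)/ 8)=161/ 1620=0.10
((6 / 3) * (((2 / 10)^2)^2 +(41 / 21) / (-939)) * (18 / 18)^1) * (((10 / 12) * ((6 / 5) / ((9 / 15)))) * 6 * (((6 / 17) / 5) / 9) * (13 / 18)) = -307112 / 5656888125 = -0.00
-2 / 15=-0.13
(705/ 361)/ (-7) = -705/ 2527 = -0.28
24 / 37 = 0.65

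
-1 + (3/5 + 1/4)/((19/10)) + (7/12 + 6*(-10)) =-13673/228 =-59.97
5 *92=460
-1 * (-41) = 41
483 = 483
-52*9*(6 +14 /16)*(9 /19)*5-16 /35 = -10135733 /1330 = -7620.85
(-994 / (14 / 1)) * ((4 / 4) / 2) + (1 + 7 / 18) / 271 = -86572 / 2439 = -35.49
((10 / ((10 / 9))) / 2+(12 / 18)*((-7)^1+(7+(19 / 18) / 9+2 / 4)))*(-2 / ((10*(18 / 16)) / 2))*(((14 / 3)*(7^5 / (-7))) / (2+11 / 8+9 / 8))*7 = 8986501216 / 295245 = 30437.44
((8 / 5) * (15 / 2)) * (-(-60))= 720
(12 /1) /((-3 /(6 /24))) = -1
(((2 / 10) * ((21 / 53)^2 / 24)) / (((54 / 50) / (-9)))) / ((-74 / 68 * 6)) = 4165 / 2494392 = 0.00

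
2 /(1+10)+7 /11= 9 /11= 0.82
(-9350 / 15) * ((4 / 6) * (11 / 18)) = -20570 / 81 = -253.95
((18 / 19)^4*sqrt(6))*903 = 94793328*sqrt(6) / 130321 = 1781.72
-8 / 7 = -1.14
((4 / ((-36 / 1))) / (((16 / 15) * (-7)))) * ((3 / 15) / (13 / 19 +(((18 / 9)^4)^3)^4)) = 0.00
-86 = -86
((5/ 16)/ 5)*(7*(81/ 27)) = 21/ 16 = 1.31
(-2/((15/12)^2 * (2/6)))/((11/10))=-192/55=-3.49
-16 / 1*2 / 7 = -32 / 7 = -4.57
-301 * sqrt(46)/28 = -43 * sqrt(46)/4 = -72.91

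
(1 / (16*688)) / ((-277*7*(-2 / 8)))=1 / 5336128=0.00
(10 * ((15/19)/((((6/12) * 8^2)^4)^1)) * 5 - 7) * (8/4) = -69729929/4980736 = -14.00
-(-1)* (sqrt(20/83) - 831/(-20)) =2* sqrt(415)/83 + 831/20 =42.04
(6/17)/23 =6/391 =0.02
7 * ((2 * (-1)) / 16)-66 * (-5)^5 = 1649993 / 8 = 206249.12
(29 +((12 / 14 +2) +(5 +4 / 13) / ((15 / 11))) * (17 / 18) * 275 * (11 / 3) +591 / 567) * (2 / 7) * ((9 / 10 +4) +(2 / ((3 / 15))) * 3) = 3691589729 / 57330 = 64391.94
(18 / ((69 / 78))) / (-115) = -468 / 2645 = -0.18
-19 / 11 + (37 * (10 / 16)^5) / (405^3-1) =-41358862489533 / 23944605335552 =-1.73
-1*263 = -263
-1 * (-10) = 10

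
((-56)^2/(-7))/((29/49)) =-21952/29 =-756.97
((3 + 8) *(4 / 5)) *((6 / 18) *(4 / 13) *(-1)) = -176 / 195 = -0.90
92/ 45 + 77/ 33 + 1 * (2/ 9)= 23/ 5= 4.60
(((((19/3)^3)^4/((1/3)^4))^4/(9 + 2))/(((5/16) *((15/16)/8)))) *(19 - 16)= 96447273109499102312023380000000000000000000000.00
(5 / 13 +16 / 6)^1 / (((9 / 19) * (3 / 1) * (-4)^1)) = -2261 / 4212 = -0.54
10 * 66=660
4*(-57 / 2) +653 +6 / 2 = 542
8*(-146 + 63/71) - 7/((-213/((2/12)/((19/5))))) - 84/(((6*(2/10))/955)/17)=-27623467873/24282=-1137610.90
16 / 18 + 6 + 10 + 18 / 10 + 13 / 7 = 6472 / 315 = 20.55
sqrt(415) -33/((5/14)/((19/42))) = -209/5+sqrt(415) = -21.43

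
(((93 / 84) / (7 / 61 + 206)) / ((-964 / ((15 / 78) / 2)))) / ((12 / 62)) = -293105 / 105883569792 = -0.00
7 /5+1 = 12 /5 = 2.40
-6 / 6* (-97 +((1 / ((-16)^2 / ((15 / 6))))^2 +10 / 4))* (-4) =-24772583 / 65536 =-378.00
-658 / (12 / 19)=-6251 / 6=-1041.83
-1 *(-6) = 6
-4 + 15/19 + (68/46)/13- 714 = -4073827/5681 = -717.10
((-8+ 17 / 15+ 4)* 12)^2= 1183.36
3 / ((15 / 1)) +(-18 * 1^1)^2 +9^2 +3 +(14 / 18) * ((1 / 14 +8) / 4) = 409.77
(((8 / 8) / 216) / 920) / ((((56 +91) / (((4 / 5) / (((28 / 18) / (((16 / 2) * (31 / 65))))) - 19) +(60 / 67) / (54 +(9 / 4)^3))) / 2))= -723976973 / 621139752324000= -0.00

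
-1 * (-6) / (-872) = -3 / 436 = -0.01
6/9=2/3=0.67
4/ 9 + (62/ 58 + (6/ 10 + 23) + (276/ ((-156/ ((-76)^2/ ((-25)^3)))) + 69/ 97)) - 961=-4805790021559/ 5142515625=-934.52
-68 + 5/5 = -67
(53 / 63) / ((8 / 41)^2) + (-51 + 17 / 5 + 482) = 9202969 / 20160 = 456.50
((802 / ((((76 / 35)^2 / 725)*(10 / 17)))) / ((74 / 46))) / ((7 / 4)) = 74466.04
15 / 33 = 0.45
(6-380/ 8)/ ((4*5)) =-83/ 40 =-2.08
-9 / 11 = -0.82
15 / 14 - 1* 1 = 1 / 14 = 0.07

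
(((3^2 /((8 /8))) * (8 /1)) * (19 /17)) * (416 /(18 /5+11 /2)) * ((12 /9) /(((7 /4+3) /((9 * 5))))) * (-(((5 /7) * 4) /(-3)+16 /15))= -4423680 /833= -5310.54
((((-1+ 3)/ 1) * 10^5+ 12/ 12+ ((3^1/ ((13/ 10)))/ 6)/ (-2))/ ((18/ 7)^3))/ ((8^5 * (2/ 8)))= 1783607203/ 1242169344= 1.44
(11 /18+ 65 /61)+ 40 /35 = 21671 /7686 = 2.82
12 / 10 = 6 / 5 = 1.20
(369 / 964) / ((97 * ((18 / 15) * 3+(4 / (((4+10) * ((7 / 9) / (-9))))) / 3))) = 10045 / 6358544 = 0.00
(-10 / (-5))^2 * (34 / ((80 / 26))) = 221 / 5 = 44.20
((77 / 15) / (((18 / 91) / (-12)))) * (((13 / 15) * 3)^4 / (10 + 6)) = -200126927 / 225000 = -889.45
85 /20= 17 /4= 4.25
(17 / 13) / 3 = 17 / 39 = 0.44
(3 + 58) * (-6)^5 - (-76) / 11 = -5217620 / 11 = -474329.09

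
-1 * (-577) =577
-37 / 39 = -0.95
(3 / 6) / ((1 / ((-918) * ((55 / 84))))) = -8415 / 28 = -300.54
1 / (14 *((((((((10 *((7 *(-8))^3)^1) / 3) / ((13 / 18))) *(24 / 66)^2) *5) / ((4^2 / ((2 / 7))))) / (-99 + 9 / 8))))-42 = -23602379847 / 561971200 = -42.00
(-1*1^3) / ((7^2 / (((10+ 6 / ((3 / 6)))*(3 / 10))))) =-33 / 245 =-0.13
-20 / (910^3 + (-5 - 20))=-4 / 150714195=-0.00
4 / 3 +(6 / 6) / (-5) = 17 / 15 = 1.13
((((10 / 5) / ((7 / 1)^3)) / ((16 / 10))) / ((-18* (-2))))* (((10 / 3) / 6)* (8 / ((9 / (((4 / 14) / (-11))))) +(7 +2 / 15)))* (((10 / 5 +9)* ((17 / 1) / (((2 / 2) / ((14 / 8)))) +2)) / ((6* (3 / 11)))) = 172089445 / 2016379008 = 0.09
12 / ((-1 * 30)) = -0.40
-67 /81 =-0.83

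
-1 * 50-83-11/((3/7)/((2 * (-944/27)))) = 134603/81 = 1661.77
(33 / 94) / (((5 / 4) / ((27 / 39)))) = 594 / 3055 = 0.19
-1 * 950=-950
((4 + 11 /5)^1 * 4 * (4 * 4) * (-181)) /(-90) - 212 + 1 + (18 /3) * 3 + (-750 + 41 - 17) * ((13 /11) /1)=-56923 /225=-252.99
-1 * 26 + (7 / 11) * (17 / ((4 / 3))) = -17.89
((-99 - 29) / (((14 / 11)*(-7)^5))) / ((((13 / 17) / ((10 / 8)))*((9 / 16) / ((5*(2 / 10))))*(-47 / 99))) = -2632960 / 71883539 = -0.04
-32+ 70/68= -1053/34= -30.97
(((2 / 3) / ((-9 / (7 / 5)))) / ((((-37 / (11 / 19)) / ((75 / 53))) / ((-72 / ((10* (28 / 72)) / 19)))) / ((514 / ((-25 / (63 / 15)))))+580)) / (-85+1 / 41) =175251384 / 83289136411325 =0.00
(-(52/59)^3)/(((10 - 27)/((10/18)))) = 703040/31422987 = 0.02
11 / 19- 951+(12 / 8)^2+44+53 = -64689 / 76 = -851.17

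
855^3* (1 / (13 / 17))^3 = 1397703495.85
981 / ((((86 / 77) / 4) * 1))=3513.35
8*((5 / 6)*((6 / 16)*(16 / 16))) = 2.50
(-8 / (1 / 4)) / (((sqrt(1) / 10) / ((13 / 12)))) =-1040 / 3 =-346.67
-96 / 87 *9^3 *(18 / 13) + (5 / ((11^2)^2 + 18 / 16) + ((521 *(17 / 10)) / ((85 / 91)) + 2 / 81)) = -165.56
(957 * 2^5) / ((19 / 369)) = 11300256 / 19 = 594750.32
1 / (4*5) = 1 / 20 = 0.05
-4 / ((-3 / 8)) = 10.67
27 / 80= 0.34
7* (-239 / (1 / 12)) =-20076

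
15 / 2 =7.50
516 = 516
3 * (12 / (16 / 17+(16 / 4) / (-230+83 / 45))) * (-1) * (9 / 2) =-14137659 / 80606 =-175.39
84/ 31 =2.71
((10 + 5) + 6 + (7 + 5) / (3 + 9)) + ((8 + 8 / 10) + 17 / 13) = 2087 / 65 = 32.11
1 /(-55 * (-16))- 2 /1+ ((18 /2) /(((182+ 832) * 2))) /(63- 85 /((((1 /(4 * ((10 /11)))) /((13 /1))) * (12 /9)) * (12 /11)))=-1604967449 /802939280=-2.00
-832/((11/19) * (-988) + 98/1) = 416/237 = 1.76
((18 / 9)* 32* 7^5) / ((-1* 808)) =-134456 / 101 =-1331.25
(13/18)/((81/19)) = 247/1458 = 0.17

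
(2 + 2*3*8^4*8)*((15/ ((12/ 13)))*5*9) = 287542125/ 2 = 143771062.50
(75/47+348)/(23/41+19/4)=65.83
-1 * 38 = -38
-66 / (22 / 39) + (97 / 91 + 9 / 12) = -41927 / 364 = -115.18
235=235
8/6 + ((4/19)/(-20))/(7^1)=2657/1995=1.33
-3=-3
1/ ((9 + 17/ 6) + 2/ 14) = 42/ 503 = 0.08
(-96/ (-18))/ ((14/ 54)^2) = 3888/ 49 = 79.35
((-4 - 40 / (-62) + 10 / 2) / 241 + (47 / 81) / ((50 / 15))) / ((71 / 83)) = 30287281 / 143219070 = 0.21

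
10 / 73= 0.14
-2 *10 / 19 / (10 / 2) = -0.21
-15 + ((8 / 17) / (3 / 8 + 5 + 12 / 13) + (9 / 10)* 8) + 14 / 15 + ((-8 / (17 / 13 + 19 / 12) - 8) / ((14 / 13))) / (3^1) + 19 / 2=-8783337 / 14061278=-0.62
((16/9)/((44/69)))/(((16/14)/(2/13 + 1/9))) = 4991/7722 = 0.65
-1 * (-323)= 323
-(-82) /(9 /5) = 410 /9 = 45.56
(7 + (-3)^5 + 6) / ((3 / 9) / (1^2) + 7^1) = -345 / 11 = -31.36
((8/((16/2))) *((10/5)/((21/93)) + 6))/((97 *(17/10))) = 1040/11543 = 0.09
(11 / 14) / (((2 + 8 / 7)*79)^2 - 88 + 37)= 77 / 6036290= 0.00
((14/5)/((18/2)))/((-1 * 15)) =-14/675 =-0.02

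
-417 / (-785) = 417 / 785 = 0.53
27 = 27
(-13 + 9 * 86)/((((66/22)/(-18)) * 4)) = -2283/2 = -1141.50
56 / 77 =8 / 11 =0.73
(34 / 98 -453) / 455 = -4436 / 4459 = -0.99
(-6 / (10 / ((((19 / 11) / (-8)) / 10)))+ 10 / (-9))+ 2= 35713 / 39600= 0.90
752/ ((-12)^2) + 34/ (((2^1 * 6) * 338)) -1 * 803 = -4853629/ 6084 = -797.77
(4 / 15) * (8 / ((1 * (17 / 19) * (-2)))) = -304 / 255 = -1.19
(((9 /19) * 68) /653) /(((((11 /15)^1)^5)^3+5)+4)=133995530456542968750 /24474186299817920186291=0.01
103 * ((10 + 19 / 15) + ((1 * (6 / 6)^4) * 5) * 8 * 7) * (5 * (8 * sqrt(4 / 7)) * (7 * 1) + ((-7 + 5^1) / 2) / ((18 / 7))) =-3150049 / 270 + 7200112 * sqrt(7) / 3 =6338235.07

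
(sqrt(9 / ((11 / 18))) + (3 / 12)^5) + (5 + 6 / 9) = 9 *sqrt(22) / 11 + 17411 / 3072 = 9.51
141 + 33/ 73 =10326/ 73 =141.45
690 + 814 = 1504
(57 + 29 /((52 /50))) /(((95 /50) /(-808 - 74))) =-39404.33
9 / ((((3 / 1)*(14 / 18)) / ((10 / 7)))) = 270 / 49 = 5.51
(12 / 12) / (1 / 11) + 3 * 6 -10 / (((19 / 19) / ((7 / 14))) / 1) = 24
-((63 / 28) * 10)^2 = -2025 / 4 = -506.25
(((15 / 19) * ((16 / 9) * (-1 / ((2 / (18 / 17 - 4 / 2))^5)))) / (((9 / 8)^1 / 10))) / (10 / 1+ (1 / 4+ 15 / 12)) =419430400 / 16752892743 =0.03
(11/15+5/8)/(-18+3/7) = -1141/14760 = -0.08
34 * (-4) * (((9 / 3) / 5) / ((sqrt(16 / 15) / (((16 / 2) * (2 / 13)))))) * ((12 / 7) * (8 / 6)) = -26112 * sqrt(15) / 455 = -222.27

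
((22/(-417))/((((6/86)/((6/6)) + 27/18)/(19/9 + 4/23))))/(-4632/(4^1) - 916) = 447458/12084228405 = 0.00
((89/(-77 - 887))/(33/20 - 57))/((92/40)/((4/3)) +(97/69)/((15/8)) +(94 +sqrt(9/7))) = 2289232563800/132387892956260421 - 3389832000 * sqrt(7)/44129297652086807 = 0.00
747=747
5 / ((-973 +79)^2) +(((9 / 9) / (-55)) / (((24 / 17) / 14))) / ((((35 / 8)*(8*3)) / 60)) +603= 26502133211 / 43957980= 602.90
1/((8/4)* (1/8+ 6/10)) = 20/29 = 0.69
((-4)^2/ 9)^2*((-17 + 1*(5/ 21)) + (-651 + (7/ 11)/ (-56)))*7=-39489440/ 2673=-14773.45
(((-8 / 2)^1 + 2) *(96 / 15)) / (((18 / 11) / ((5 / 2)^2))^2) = -186.73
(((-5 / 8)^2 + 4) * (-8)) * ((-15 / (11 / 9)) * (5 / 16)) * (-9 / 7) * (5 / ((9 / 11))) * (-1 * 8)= 948375 / 112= 8467.63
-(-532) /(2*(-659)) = -266 /659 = -0.40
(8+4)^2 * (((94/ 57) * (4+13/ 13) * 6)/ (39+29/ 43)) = 2910240/ 16207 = 179.57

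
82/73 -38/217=0.95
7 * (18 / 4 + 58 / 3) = 1001 / 6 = 166.83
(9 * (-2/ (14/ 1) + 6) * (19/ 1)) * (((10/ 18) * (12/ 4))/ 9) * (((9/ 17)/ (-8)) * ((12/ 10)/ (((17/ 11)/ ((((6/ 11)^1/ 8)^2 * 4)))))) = -63099/ 356048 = -0.18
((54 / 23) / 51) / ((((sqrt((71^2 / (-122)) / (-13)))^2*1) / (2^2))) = 114192 / 1971031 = 0.06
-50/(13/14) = -700/13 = -53.85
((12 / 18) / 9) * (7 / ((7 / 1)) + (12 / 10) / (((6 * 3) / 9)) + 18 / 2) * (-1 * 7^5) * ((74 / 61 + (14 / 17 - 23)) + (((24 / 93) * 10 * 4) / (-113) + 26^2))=-4238576099620618 / 490402485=-8643055.92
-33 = -33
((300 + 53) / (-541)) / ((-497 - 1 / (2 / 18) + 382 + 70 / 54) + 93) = 9531 / 433882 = 0.02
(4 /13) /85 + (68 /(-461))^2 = 5959604 /234835705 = 0.03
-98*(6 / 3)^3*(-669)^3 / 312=9780998094 / 13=752384468.77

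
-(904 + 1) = -905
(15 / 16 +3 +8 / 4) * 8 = 95 / 2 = 47.50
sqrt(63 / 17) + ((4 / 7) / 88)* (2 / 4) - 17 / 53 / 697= 1865 / 669284 + 3* sqrt(119) / 17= 1.93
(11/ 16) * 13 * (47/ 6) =6721/ 96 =70.01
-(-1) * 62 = 62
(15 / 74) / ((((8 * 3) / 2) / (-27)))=-0.46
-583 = -583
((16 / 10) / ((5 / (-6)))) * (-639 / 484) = 7668 / 3025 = 2.53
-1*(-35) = 35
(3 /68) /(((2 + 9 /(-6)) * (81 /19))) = 19 /918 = 0.02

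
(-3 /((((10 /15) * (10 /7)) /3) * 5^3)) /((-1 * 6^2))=21 /10000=0.00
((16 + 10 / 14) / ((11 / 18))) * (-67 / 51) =-47034 / 1309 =-35.93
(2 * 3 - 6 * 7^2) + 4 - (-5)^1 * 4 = -264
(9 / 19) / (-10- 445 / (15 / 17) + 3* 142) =-27 / 5035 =-0.01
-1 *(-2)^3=8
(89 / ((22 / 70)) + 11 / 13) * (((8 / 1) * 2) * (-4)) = -2599424 / 143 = -18177.79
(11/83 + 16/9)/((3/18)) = 11.46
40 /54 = 20 /27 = 0.74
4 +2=6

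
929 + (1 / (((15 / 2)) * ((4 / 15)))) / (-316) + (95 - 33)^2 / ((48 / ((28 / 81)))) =146923325 / 153576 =956.68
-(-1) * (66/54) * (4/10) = 22/45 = 0.49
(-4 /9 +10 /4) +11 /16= 2.74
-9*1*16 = -144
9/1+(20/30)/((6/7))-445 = -3917/9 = -435.22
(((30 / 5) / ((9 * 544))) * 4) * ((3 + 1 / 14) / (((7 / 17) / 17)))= 731 / 1176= 0.62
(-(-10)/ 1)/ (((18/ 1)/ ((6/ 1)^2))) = 20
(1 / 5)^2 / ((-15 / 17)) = -17 / 375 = -0.05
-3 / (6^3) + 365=364.99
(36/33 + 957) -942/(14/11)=16782/77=217.95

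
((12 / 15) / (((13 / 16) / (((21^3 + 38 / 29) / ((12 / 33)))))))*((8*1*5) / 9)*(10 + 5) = 1890993280 / 1131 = 1671965.76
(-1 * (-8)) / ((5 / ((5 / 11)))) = 0.73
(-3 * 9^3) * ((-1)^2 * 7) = -15309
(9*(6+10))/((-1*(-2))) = 72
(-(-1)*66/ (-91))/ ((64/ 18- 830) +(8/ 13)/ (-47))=13959/ 15906415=0.00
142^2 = 20164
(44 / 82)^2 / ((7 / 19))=0.78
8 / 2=4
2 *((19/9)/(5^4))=38/5625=0.01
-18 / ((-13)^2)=-18 / 169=-0.11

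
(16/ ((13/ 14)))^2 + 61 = 60485/ 169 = 357.90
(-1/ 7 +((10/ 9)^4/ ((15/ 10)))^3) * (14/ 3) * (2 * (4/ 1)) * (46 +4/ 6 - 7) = 92104862388584752/ 68630377364883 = 1342.04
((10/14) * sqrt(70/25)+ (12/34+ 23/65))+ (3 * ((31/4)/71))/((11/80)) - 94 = -78457209/863005+ sqrt(70)/7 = -89.72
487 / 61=7.98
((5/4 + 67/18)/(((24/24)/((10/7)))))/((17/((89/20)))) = 15931/8568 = 1.86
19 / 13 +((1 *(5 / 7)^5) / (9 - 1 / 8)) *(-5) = 21047643 / 15512861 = 1.36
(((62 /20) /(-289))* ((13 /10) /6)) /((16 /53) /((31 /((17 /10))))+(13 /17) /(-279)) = -0.17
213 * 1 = 213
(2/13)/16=1/104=0.01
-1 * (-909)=909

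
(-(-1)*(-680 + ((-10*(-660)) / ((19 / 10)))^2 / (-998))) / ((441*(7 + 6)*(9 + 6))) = -460098904 / 3098210661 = -0.15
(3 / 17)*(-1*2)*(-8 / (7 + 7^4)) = 6 / 5117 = 0.00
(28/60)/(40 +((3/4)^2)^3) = 28672/2468535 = 0.01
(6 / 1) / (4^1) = 3 / 2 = 1.50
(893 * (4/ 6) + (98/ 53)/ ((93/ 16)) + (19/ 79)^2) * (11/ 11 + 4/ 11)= 91625715875/ 112793593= 812.33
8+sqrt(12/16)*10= 8+5*sqrt(3)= 16.66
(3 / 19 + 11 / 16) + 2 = 865 / 304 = 2.85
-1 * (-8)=8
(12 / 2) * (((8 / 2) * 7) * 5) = 840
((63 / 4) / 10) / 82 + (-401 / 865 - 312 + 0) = -177293437 / 567440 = -312.44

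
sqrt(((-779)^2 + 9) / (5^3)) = sqrt(121370) / 5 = 69.68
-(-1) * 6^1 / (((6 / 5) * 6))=5 / 6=0.83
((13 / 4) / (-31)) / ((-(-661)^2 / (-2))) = -13 / 27089102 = -0.00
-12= -12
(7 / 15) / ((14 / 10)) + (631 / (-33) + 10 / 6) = -565 / 33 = -17.12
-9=-9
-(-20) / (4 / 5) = 25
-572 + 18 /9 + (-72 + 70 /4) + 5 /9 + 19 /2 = -5530 /9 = -614.44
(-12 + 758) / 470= 373 / 235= 1.59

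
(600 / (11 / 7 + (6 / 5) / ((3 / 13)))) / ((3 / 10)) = 70000 / 237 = 295.36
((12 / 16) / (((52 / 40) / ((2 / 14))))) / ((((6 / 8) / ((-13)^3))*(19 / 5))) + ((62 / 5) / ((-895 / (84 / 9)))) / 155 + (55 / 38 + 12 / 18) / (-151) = -171336283421 / 2696142750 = -63.55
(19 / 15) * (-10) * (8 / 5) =-304 / 15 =-20.27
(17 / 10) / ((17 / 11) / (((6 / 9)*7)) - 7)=-1309 / 5135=-0.25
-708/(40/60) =-1062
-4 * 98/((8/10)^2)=-1225/2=-612.50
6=6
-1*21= -21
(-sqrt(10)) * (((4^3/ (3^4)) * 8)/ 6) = -256 * sqrt(10)/ 243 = -3.33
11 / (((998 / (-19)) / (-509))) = 106381 / 998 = 106.59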